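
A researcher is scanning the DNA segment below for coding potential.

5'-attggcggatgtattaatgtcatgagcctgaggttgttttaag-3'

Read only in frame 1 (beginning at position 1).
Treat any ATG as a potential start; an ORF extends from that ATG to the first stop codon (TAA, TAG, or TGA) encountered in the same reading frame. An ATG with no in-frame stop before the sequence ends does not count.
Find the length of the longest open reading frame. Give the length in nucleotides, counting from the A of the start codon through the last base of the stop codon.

Frame 1: ATT GGC GGA TGT ATT AAT GTC ATG AGC CTG AGG TTG TTT TAA — ATG at 22, stop TAA at 40 → 21 nt.
Longest: frame 1, positions 22–42, 21 nt = 7 codons = 6 aa. → 21 nucleotides.

21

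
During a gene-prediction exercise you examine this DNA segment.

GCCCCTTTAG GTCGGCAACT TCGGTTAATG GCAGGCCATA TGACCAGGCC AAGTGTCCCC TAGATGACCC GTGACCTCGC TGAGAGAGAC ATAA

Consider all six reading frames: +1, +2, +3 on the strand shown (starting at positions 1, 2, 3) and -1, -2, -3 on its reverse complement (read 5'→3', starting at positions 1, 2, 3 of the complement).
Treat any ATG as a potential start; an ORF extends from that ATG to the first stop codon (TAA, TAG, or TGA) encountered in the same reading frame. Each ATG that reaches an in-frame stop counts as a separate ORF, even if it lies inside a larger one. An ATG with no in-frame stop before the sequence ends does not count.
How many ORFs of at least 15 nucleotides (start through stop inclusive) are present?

Reverse complement (5'→3'): TTATGTCTCTCTCAGCGAGGTCACGGGTCATCTAGGGGACACTTGGCCTGGTCATATGGCCTGCCATTAACCGAAGTTGCCGACCTAAAGGGGC
Frame +1: GCC CCT TTA GGT CGG CAA CTT CGG TTA ATG GCA GGC CAT ATG ACC AGG CCA AGT GTC CCC TAG ATG ACC CGT GAC CTC GCT GAG AGA GAC ATA — ATG at 28, stop TAG at 61 → 36 nt; ATG at 40, stop TAG at 61 → 24 nt.
Frame +2: CCC CTT TAG GTC GGC AAC TTC GGT TAA TGG CAG GCC ATA TGA CCA GGC CAA GTG TCC CCT AGA TGA CCC GTG ACC TCG CTG AGA GAG ACA TAA — no ATG→stop ORF.
Frame +3: CCC TTT AGG TCG GCA ACT TCG GTT AAT GGC AGG CCA TAT GAC CAG GCC AAG TGT CCC CTA GAT GAC CCG TGA CCT CGC TGA GAG AGA CAT — no ATG→stop ORF.
Frame -1: TTA TGT CTC TCT CAG CGA GGT CAC GGG TCA TCT AGG GGA CAC TTG GCC TGG TCA TAT GGC CTG CCA TTA ACC GAA GTT GCC GAC CTA AAG GGG — no ATG→stop ORF.
Frame -2: TAT GTC TCT CTC AGC GAG GTC ACG GGT CAT CTA GGG GAC ACT TGG CCT GGT CAT ATG GCC TGC CAT TAA CCG AAG TTG CCG ACC TAA AGG GGC — ATG at 56, stop TAA at 68 → 15 nt.
Frame -3: ATG TCT CTC TCA GCG AGG TCA CGG GTC ATC TAG GGG ACA CTT GGC CTG GTC ATA TGG CCT GCC ATT AAC CGA AGT TGC CGA CCT AAA GGG — ATG at 3, stop TAG at 33 → 33 nt.
ORFs ≥ 15 nucleotides: frame +1 28–63 (36 nucleotides), frame +1 40–63 (24 nucleotides), frame -2 56–70 (15 nucleotides), frame -3 3–35 (33 nucleotides). Count = 4.

4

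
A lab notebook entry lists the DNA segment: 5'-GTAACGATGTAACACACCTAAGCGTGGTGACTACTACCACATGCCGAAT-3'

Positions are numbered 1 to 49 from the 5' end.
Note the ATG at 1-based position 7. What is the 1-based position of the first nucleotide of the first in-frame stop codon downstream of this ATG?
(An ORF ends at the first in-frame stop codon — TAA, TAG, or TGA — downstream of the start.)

Codons from position 7: ATG (7–9), TAA (10–12).
TAA is a stop codon; it begins at position 10.

10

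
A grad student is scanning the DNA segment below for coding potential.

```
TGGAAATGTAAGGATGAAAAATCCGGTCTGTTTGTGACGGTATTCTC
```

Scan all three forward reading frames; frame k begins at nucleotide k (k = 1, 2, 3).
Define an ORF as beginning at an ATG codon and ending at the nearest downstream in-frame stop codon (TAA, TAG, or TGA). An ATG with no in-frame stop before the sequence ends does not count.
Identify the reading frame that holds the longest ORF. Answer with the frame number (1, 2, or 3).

Frame 1: TGG AAA TGT AAG GAT GAA AAA TCC GGT CTG TTT GTG ACG GTA TTC — no ATG→stop ORF.
Frame 2: GGA AAT GTA AGG ATG AAA AAT CCG GTC TGT TTG TGA CGG TAT TCT — ATG at 14, stop TGA at 35 → 24 nt.
Frame 3: GAA ATG TAA GGA TGA AAA ATC CGG TCT GTT TGT GAC GGT ATT CTC — ATG at 6, stop TAA at 9 → 6 nt.
Longest ORF is 24 nt in frame 2 (positions 14–37).

2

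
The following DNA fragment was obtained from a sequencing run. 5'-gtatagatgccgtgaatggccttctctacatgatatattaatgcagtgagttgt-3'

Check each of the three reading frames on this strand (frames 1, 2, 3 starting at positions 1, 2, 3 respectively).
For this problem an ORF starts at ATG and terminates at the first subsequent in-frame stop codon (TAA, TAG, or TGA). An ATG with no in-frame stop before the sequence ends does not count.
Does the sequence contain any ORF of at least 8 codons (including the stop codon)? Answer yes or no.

Frame 1: GTA TAG ATG CCG TGA ATG GCC TTC TCT ACA TGA TAT ATT AAT GCA GTG AGT TGT — ATG at 7, stop TGA at 13 → 9 nt; ATG at 16, stop TGA at 31 → 18 nt.
Frame 2: TAT AGA TGC CGT GAA TGG CCT TCT CTA CAT GAT ATA TTA ATG CAG TGA GTT — ATG at 41, stop TGA at 47 → 9 nt.
Frame 3: ATA GAT GCC GTG AAT GGC CTT CTC TAC ATG ATA TAT TAA TGC AGT GAG TTG — ATG at 30, stop TAA at 39 → 12 nt.
Largest ORF found is 6 codons < 8, so no.

no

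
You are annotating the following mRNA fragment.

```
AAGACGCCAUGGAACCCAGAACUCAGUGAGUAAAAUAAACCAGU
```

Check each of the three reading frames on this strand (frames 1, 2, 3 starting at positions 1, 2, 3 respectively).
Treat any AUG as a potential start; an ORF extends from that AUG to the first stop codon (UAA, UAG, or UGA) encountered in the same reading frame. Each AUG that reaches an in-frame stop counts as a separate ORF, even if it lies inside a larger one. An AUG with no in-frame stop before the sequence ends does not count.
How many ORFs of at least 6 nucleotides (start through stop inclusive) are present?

Frame 1: AAG ACG CCA UGG AAC CCA GAA CUC AGU GAG UAA AAU AAA CCA — no AUG→stop ORF.
Frame 2: AGA CGC CAU GGA ACC CAG AAC UCA GUG AGU AAA AUA AAC CAG — no AUG→stop ORF.
Frame 3: GAC GCC AUG GAA CCC AGA ACU CAG UGA GUA AAA UAA ACC AGU — AUG at 9, stop UGA at 27 → 21 nt.
ORFs ≥ 6 nucleotides: frame 3 9–29 (21 nucleotides). Count = 1.

1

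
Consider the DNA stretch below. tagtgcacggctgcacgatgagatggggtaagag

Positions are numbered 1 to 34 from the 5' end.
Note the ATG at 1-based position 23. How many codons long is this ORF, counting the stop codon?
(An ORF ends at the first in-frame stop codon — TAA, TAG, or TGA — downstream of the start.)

Codons from position 23: ATG (23–25), GGG (26–28), TAA (29–31).
TAA is the first in-frame stop; that's 3 codons including the stop.

3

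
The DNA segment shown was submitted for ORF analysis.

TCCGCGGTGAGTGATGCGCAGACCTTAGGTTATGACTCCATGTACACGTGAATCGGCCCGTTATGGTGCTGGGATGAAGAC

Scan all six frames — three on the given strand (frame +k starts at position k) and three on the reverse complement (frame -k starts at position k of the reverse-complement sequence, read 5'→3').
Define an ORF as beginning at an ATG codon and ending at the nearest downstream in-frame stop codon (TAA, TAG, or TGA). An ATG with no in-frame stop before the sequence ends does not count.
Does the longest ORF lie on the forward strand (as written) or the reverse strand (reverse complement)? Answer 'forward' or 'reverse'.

Reverse complement (5'→3'): GTCTTCATCCCAGCACCATAACGGGCCGATTCACGTGTACATGGAGTCATAACCTAAGGTCTGCGCATCACTCACCGCGGA
Frame +1: TCC GCG GTG AGT GAT GCG CAG ACC TTA GGT TAT GAC TCC ATG TAC ACG TGA ATC GGC CCG TTA TGG TGC TGG GAT GAA GAC — ATG at 40, stop TGA at 49 → 12 nt.
Frame +2: CCG CGG TGA GTG ATG CGC AGA CCT TAG GTT ATG ACT CCA TGT ACA CGT GAA TCG GCC CGT TAT GGT GCT GGG ATG AAG — ATG at 14, stop TAG at 26 → 15 nt.
Frame +3: CGC GGT GAG TGA TGC GCA GAC CTT AGG TTA TGA CTC CAT GTA CAC GTG AAT CGG CCC GTT ATG GTG CTG GGA TGA AGA — ATG at 63, stop TGA at 75 → 15 nt.
Frame -1: GTC TTC ATC CCA GCA CCA TAA CGG GCC GAT TCA CGT GTA CAT GGA GTC ATA ACC TAA GGT CTG CGC ATC ACT CAC CGC GGA — no ATG→stop ORF.
Frame -2: TCT TCA TCC CAG CAC CAT AAC GGG CCG ATT CAC GTG TAC ATG GAG TCA TAA CCT AAG GTC TGC GCA TCA CTC ACC GCG — ATG at 41, stop TAA at 50 → 12 nt.
Frame -3: CTT CAT CCC AGC ACC ATA ACG GGC CGA TTC ACG TGT ACA TGG AGT CAT AAC CTA AGG TCT GCG CAT CAC TCA CCG CGG — no ATG→stop ORF.
Forward-strand max 15 nt; reverse-strand max 12 nt. The forward strand has the longer ORF.

forward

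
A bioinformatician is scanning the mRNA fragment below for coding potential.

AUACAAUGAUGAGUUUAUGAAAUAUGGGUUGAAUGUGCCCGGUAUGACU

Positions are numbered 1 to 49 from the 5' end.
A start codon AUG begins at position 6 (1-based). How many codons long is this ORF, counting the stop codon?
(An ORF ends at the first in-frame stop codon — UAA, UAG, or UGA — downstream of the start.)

Codons from position 6: AUG (6–8), AUG (9–11), AGU (12–14), UUA (15–17), UGA (18–20).
UGA is the first in-frame stop; that's 5 codons including the stop.

5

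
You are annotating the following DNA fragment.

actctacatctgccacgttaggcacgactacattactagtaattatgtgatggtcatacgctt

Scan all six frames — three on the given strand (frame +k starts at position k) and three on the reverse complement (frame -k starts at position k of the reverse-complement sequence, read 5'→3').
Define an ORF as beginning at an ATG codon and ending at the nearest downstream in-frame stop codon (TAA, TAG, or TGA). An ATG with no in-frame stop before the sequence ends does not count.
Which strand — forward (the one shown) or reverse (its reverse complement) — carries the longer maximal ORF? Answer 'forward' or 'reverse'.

Reverse complement (5'→3'): AAGCGTATGACCATCACATAATTACTAGTAATGTAGTCGTGCCTAACGTGGCAGATGTAGAGT
Frame +1: ACT CTA CAT CTG CCA CGT TAG GCA CGA CTA CAT TAC TAG TAA TTA TGT GAT GGT CAT ACG CTT — no ATG→stop ORF.
Frame +2: CTC TAC ATC TGC CAC GTT AGG CAC GAC TAC ATT ACT AGT AAT TAT GTG ATG GTC ATA CGC — no ATG→stop ORF.
Frame +3: TCT ACA TCT GCC ACG TTA GGC ACG ACT ACA TTA CTA GTA ATT ATG TGA TGG TCA TAC GCT — ATG at 45, stop TGA at 48 → 6 nt.
Frame -1: AAG CGT ATG ACC ATC ACA TAA TTA CTA GTA ATG TAG TCG TGC CTA ACG TGG CAG ATG TAG AGT — ATG at 7, stop TAA at 19 → 15 nt; ATG at 31, stop TAG at 34 → 6 nt; ATG at 55, stop TAG at 58 → 6 nt.
Frame -2: AGC GTA TGA CCA TCA CAT AAT TAC TAG TAA TGT AGT CGT GCC TAA CGT GGC AGA TGT AGA — no ATG→stop ORF.
Frame -3: GCG TAT GAC CAT CAC ATA ATT ACT AGT AAT GTA GTC GTG CCT AAC GTG GCA GAT GTA GAG — no ATG→stop ORF.
Forward-strand max 6 nt; reverse-strand max 15 nt. The reverse strand has the longer ORF.

reverse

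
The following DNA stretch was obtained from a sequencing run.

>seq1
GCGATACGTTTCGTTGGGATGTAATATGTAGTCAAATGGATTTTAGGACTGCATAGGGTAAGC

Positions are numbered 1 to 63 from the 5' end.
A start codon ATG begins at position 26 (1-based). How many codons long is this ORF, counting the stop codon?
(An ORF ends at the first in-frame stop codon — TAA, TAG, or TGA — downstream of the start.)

2

Codons from position 26: ATG (26–28), TAG (29–31).
TAG is the first in-frame stop; that's 2 codons including the stop.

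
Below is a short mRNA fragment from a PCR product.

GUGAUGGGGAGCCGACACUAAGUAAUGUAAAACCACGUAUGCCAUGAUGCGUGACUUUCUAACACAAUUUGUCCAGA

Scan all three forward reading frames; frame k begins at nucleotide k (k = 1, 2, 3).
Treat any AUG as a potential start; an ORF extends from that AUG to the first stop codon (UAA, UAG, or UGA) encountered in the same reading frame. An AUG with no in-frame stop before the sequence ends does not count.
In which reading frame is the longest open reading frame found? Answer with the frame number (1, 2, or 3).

1

Frame 1: GUG AUG GGG AGC CGA CAC UAA GUA AUG UAA AAC CAC GUA UGC CAU GAU GCG UGA CUU UCU AAC ACA AUU UGU CCA — AUG at 4, stop UAA at 19 → 18 nt; AUG at 25, stop UAA at 28 → 6 nt.
Frame 2: UGA UGG GGA GCC GAC ACU AAG UAA UGU AAA ACC ACG UAU GCC AUG AUG CGU GAC UUU CUA ACA CAA UUU GUC CAG — no AUG→stop ORF.
Frame 3: GAU GGG GAG CCG ACA CUA AGU AAU GUA AAA CCA CGU AUG CCA UGA UGC GUG ACU UUC UAA CAC AAU UUG UCC AGA — AUG at 39, stop UGA at 45 → 9 nt.
Longest ORF is 18 nt in frame 1 (positions 4–21).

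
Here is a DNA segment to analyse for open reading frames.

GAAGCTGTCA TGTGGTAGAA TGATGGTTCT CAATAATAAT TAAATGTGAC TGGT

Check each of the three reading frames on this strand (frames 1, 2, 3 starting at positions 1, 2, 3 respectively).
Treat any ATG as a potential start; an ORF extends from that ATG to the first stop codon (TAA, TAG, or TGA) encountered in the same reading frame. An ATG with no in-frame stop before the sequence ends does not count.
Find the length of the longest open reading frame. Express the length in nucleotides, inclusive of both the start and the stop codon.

24

Frame 1: GAA GCT GTC ATG TGG TAG AAT GAT GGT TCT CAA TAA TAA TTA AAT GTG ACT GGT — ATG at 10, stop TAG at 16 → 9 nt.
Frame 2: AAG CTG TCA TGT GGT AGA ATG ATG GTT CTC AAT AAT AAT TAA ATG TGA CTG — ATG at 20, stop TAA at 41 → 24 nt; ATG at 23, stop TAA at 41 → 21 nt; ATG at 44, stop TGA at 47 → 6 nt.
Frame 3: AGC TGT CAT GTG GTA GAA TGA TGG TTC TCA ATA ATA ATT AAA TGT GAC TGG — no ATG→stop ORF.
Longest: frame 2, positions 20–43, 24 nt = 8 codons = 7 aa. → 24 nucleotides.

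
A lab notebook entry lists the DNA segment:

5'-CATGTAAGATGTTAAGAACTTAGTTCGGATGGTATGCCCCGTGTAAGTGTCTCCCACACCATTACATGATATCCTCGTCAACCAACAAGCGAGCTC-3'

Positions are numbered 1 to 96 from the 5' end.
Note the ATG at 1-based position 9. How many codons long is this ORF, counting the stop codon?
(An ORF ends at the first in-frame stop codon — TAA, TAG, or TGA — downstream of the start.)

5

Codons from position 9: ATG (9–11), TTA (12–14), AGA (15–17), ACT (18–20), TAG (21–23).
TAG is the first in-frame stop; that's 5 codons including the stop.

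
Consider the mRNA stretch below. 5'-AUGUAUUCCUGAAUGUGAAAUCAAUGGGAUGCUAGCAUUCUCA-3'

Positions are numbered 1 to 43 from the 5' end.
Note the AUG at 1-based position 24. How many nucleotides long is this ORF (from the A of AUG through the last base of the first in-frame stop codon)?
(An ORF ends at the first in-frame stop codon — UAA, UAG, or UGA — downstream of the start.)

Codons from position 24: AUG (24–26), GGA (27–29), UGC (30–32), UAG (33–35).
UAG is the first in-frame stop; ORF spans 24–35, 12 nucleotides.

12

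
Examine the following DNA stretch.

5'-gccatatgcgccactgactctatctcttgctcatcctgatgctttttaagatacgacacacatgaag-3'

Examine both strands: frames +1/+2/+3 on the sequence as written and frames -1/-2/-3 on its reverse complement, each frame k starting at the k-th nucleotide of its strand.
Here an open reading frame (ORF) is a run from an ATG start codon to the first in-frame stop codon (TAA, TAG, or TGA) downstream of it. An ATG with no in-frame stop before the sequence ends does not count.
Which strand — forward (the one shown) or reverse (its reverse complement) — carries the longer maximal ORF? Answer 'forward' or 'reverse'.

forward

Reverse complement (5'→3'): CTTCATGTGTGTCGTATCTTAAAAAGCATCAGGATGAGCAAGAGATAGAGTCAGTGGCGCATATGGC
Frame +1: GCC ATA TGC GCC ACT GAC TCT ATC TCT TGC TCA TCC TGA TGC TTT TTA AGA TAC GAC ACA CAT GAA — no ATG→stop ORF.
Frame +2: CCA TAT GCG CCA CTG ACT CTA TCT CTT GCT CAT CCT GAT GCT TTT TAA GAT ACG ACA CAC ATG AAG — no ATG→stop ORF.
Frame +3: CAT ATG CGC CAC TGA CTC TAT CTC TTG CTC ATC CTG ATG CTT TTT AAG ATA CGA CAC ACA TGA — ATG at 6, stop TGA at 15 → 12 nt; ATG at 39, stop TGA at 63 → 27 nt.
Frame -1: CTT CAT GTG TGT CGT ATC TTA AAA AGC ATC AGG ATG AGC AAG AGA TAG AGT CAG TGG CGC ATA TGG — ATG at 34, stop TAG at 46 → 15 nt.
Frame -2: TTC ATG TGT GTC GTA TCT TAA AAA GCA TCA GGA TGA GCA AGA GAT AGA GTC AGT GGC GCA TAT GGC — ATG at 5, stop TAA at 20 → 18 nt.
Frame -3: TCA TGT GTG TCG TAT CTT AAA AAG CAT CAG GAT GAG CAA GAG ATA GAG TCA GTG GCG CAT ATG — no ATG→stop ORF.
Forward-strand max 27 nt; reverse-strand max 18 nt. The forward strand has the longer ORF.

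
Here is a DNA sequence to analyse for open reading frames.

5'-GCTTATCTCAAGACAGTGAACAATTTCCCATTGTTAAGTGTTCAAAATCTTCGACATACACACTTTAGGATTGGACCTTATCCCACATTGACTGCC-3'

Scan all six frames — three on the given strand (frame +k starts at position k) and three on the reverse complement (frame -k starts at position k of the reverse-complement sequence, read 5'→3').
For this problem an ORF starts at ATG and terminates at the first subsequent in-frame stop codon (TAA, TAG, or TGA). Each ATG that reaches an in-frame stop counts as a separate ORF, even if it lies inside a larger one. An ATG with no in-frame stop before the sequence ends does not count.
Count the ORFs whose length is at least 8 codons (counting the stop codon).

Reverse complement (5'→3'): GGCAGTCAATGTGGGATAAGGTCCAATCCTAAAGTGTGTATGTCGAAGATTTTGAACACTTAACAATGGGAAATTGTTCACTGTCTTGAGATAAGC
Frame +1: GCT TAT CTC AAG ACA GTG AAC AAT TTC CCA TTG TTA AGT GTT CAA AAT CTT CGA CAT ACA CAC TTT AGG ATT GGA CCT TAT CCC ACA TTG ACT GCC — no ATG→stop ORF.
Frame +2: CTT ATC TCA AGA CAG TGA ACA ATT TCC CAT TGT TAA GTG TTC AAA ATC TTC GAC ATA CAC ACT TTA GGA TTG GAC CTT ATC CCA CAT TGA CTG — no ATG→stop ORF.
Frame +3: TTA TCT CAA GAC AGT GAA CAA TTT CCC ATT GTT AAG TGT TCA AAA TCT TCG ACA TAC ACA CTT TAG GAT TGG ACC TTA TCC CAC ATT GAC TGC — no ATG→stop ORF.
Frame -1: GGC AGT CAA TGT GGG ATA AGG TCC AAT CCT AAA GTG TGT ATG TCG AAG ATT TTG AAC ACT TAA CAA TGG GAA ATT GTT CAC TGT CTT GAG ATA AGC — ATG at 40, stop TAA at 61 → 24 nt.
Frame -2: GCA GTC AAT GTG GGA TAA GGT CCA ATC CTA AAG TGT GTA TGT CGA AGA TTT TGA ACA CTT AAC AAT GGG AAA TTG TTC ACT GTC TTG AGA TAA — no ATG→stop ORF.
Frame -3: CAG TCA ATG TGG GAT AAG GTC CAA TCC TAA AGT GTG TAT GTC GAA GAT TTT GAA CAC TTA ACA ATG GGA AAT TGT TCA CTG TCT TGA GAT AAG — ATG at 9, stop TAA at 30 → 24 nt; ATG at 66, stop TGA at 87 → 24 nt.
ORFs ≥ 8 codons: frame -1 40–63 (8 codons), frame -3 9–32 (8 codons), frame -3 66–89 (8 codons). Count = 3.

3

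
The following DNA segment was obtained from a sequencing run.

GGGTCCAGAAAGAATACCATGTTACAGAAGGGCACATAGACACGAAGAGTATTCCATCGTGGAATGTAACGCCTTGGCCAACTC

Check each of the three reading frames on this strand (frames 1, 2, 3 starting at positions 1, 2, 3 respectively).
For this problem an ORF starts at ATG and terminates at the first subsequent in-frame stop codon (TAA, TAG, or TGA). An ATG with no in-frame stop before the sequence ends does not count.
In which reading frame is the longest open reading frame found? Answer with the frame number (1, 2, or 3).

1

Frame 1: GGG TCC AGA AAG AAT ACC ATG TTA CAG AAG GGC ACA TAG ACA CGA AGA GTA TTC CAT CGT GGA ATG TAA CGC CTT GGC CAA CTC — ATG at 19, stop TAG at 37 → 21 nt; ATG at 64, stop TAA at 67 → 6 nt.
Frame 2: GGT CCA GAA AGA ATA CCA TGT TAC AGA AGG GCA CAT AGA CAC GAA GAG TAT TCC ATC GTG GAA TGT AAC GCC TTG GCC AAC — no ATG→stop ORF.
Frame 3: GTC CAG AAA GAA TAC CAT GTT ACA GAA GGG CAC ATA GAC ACG AAG AGT ATT CCA TCG TGG AAT GTA ACG CCT TGG CCA ACT — no ATG→stop ORF.
Longest ORF is 21 nt in frame 1 (positions 19–39).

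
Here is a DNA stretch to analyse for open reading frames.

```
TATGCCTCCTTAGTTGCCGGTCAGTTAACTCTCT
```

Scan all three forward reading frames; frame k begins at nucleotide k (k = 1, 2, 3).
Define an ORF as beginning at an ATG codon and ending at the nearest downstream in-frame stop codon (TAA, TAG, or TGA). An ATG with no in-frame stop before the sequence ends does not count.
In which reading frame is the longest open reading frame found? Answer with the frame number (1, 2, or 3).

2

Frame 1: TAT GCC TCC TTA GTT GCC GGT CAG TTA ACT CTC — no ATG→stop ORF.
Frame 2: ATG CCT CCT TAG TTG CCG GTC AGT TAA CTC TCT — ATG at 2, stop TAG at 11 → 12 nt.
Frame 3: TGC CTC CTT AGT TGC CGG TCA GTT AAC TCT — no ATG→stop ORF.
Longest ORF is 12 nt in frame 2 (positions 2–13).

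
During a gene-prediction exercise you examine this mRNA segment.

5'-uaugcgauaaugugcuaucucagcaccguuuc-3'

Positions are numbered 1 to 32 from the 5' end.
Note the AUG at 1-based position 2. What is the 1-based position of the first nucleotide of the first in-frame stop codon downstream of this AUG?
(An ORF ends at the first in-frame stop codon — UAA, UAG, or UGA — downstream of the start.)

Codons from position 2: AUG (2–4), CGA (5–7), UAA (8–10).
UAA is a stop codon; it begins at position 8.

8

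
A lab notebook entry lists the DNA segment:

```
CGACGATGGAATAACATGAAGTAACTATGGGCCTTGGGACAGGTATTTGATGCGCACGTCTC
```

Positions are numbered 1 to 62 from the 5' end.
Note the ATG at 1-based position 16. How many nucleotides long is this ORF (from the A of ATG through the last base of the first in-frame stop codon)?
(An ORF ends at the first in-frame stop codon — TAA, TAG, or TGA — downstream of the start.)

Codons from position 16: ATG (16–18), AAG (19–21), TAA (22–24).
TAA is the first in-frame stop; ORF spans 16–24, 9 nucleotides.

9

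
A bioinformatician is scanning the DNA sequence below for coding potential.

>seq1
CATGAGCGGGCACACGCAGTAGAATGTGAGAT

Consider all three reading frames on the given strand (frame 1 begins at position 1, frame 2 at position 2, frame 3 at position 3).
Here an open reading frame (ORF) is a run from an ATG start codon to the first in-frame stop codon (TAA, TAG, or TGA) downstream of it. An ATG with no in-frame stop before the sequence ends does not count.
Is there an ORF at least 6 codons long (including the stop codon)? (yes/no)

Frame 1: CAT GAG CGG GCA CAC GCA GTA GAA TGT GAG — no ATG→stop ORF.
Frame 2: ATG AGC GGG CAC ACG CAG TAG AAT GTG AGA — ATG at 2, stop TAG at 20 → 21 nt.
Frame 3: TGA GCG GGC ACA CGC AGT AGA ATG TGA GAT — ATG at 24, stop TGA at 27 → 6 nt.
Frame 2 has an ORF of 7 codons (positions 2–22) ≥ 6, so yes.

yes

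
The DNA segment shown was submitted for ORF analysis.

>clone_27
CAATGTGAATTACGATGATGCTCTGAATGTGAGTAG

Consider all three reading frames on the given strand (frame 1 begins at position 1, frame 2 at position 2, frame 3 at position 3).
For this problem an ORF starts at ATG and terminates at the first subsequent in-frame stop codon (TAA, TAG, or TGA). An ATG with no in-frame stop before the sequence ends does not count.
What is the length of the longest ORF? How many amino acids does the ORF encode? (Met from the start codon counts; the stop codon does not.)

Frame 1: CAA TGT GAA TTA CGA TGA TGC TCT GAA TGT GAG TAG — no ATG→stop ORF.
Frame 2: AAT GTG AAT TAC GAT GAT GCT CTG AAT GTG AGT — no ATG→stop ORF.
Frame 3: ATG TGA ATT ACG ATG ATG CTC TGA ATG TGA GTA — ATG at 3, stop TGA at 6 → 6 nt; ATG at 15, stop TGA at 24 → 12 nt; ATG at 18, stop TGA at 24 → 9 nt; ATG at 27, stop TGA at 30 → 6 nt.
Longest: frame 3, positions 15–26, 12 nt = 4 codons = 3 aa. → 3 amino acids.

3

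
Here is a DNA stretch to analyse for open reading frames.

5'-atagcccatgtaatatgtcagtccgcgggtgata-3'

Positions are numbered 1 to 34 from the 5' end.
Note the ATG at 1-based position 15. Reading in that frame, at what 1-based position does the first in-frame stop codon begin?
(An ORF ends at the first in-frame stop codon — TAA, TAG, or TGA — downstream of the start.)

Codons from position 15: ATG (15–17), TCA (18–20), GTC (21–23), CGC (24–26), GGG (27–29), TGA (30–32).
TGA is a stop codon; it begins at position 30.

30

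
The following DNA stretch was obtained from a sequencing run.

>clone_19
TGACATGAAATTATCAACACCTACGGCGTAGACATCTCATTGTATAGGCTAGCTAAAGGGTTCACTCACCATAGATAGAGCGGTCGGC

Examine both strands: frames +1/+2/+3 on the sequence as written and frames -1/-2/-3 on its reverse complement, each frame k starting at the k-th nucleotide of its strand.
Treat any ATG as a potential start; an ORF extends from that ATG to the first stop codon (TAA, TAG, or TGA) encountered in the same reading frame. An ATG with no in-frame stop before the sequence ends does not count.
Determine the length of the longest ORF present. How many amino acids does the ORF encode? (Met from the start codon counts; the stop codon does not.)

Reverse complement (5'→3'): GCCGACCGCTCTATCTATGGTGAGTGAACCCTTTAGCTAGCCTATACAATGAGATGTCTACGCCGTAGGTGTTGATAATTTCATGTCA
Frame +1: TGA CAT GAA ATT ATC AAC ACC TAC GGC GTA GAC ATC TCA TTG TAT AGG CTA GCT AAA GGG TTC ACT CAC CAT AGA TAG AGC GGT CGG — no ATG→stop ORF.
Frame +2: GAC ATG AAA TTA TCA ACA CCT ACG GCG TAG ACA TCT CAT TGT ATA GGC TAG CTA AAG GGT TCA CTC ACC ATA GAT AGA GCG GTC GGC — ATG at 5, stop TAG at 29 → 27 nt.
Frame +3: ACA TGA AAT TAT CAA CAC CTA CGG CGT AGA CAT CTC ATT GTA TAG GCT AGC TAA AGG GTT CAC TCA CCA TAG ATA GAG CGG TCG — no ATG→stop ORF.
Frame -1: GCC GAC CGC TCT ATC TAT GGT GAG TGA ACC CTT TAG CTA GCC TAT ACA ATG AGA TGT CTA CGC CGT AGG TGT TGA TAA TTT CAT GTC — ATG at 49, stop TGA at 73 → 27 nt.
Frame -2: CCG ACC GCT CTA TCT ATG GTG AGT GAA CCC TTT AGC TAG CCT ATA CAA TGA GAT GTC TAC GCC GTA GGT GTT GAT AAT TTC ATG TCA — ATG at 17, stop TAG at 38 → 24 nt.
Frame -3: CGA CCG CTC TAT CTA TGG TGA GTG AAC CCT TTA GCT AGC CTA TAC AAT GAG ATG TCT ACG CCG TAG GTG TTG ATA ATT TCA TGT — ATG at 54, stop TAG at 66 → 15 nt.
Longest: frame +2, positions 5–31, 27 nt = 9 codons = 8 aa. → 8 amino acids.

8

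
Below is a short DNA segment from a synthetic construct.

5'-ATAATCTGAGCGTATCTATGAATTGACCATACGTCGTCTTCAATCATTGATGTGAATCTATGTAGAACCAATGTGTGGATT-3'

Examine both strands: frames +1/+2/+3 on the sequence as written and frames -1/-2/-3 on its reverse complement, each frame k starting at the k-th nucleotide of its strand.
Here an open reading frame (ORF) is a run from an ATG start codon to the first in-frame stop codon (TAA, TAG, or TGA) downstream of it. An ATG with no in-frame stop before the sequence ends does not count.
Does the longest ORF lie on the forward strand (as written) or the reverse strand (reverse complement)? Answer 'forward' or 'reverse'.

reverse

Reverse complement (5'→3'): AATCCACACATTGGTTCTACATAGATTCACATCAATGATTGAAGACGACGTATGGTCAATTCATAGATACGCTCAGATTAT
Frame +1: ATA ATC TGA GCG TAT CTA TGA ATT GAC CAT ACG TCG TCT TCA ATC ATT GAT GTG AAT CTA TGT AGA ACC AAT GTG TGG ATT — no ATG→stop ORF.
Frame +2: TAA TCT GAG CGT ATC TAT GAA TTG ACC ATA CGT CGT CTT CAA TCA TTG ATG TGA ATC TAT GTA GAA CCA ATG TGT GGA — ATG at 50, stop TGA at 53 → 6 nt.
Frame +3: AAT CTG AGC GTA TCT ATG AAT TGA CCA TAC GTC GTC TTC AAT CAT TGA TGT GAA TCT ATG TAG AAC CAA TGT GTG GAT — ATG at 18, stop TGA at 24 → 9 nt; ATG at 60, stop TAG at 63 → 6 nt.
Frame -1: AAT CCA CAC ATT GGT TCT ACA TAG ATT CAC ATC AAT GAT TGA AGA CGA CGT ATG GTC AAT TCA TAG ATA CGC TCA GAT TAT — ATG at 52, stop TAG at 64 → 15 nt.
Frame -2: ATC CAC ACA TTG GTT CTA CAT AGA TTC ACA TCA ATG ATT GAA GAC GAC GTA TGG TCA ATT CAT AGA TAC GCT CAG ATT — no ATG→stop ORF.
Frame -3: TCC ACA CAT TGG TTC TAC ATA GAT TCA CAT CAA TGA TTG AAG ACG ACG TAT GGT CAA TTC ATA GAT ACG CTC AGA TTA — no ATG→stop ORF.
Forward-strand max 9 nt; reverse-strand max 15 nt. The reverse strand has the longer ORF.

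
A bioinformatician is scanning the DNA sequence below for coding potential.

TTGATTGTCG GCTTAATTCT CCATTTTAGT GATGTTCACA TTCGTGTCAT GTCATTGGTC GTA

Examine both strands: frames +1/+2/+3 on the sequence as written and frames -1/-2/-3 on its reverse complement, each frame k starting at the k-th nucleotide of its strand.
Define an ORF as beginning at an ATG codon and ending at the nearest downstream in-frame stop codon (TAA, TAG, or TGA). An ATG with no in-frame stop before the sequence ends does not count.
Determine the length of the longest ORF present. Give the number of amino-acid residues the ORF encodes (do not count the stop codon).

Reverse complement (5'→3'): TACGACCAATGACATGACACGAATGTGAACATCACTAAAATGGAGAATTAAGCCGACAATCAA
Frame +1: TTG ATT GTC GGC TTA ATT CTC CAT TTT AGT GAT GTT CAC ATT CGT GTC ATG TCA TTG GTC GTA — no ATG→stop ORF.
Frame +2: TGA TTG TCG GCT TAA TTC TCC ATT TTA GTG ATG TTC ACA TTC GTG TCA TGT CAT TGG TCG — no ATG→stop ORF.
Frame +3: GAT TGT CGG CTT AAT TCT CCA TTT TAG TGA TGT TCA CAT TCG TGT CAT GTC ATT GGT CGT — no ATG→stop ORF.
Frame -1: TAC GAC CAA TGA CAT GAC ACG AAT GTG AAC ATC ACT AAA ATG GAG AAT TAA GCC GAC AAT CAA — ATG at 40, stop TAA at 49 → 12 nt.
Frame -2: ACG ACC AAT GAC ATG ACA CGA ATG TGA ACA TCA CTA AAA TGG AGA ATT AAG CCG ACA ATC — ATG at 14, stop TGA at 26 → 15 nt; ATG at 23, stop TGA at 26 → 6 nt.
Frame -3: CGA CCA ATG ACA TGA CAC GAA TGT GAA CAT CAC TAA AAT GGA GAA TTA AGC CGA CAA TCA — ATG at 9, stop TGA at 15 → 9 nt.
Longest: frame -2, positions 14–28, 15 nt = 5 codons = 4 aa. → 4 amino acids.

4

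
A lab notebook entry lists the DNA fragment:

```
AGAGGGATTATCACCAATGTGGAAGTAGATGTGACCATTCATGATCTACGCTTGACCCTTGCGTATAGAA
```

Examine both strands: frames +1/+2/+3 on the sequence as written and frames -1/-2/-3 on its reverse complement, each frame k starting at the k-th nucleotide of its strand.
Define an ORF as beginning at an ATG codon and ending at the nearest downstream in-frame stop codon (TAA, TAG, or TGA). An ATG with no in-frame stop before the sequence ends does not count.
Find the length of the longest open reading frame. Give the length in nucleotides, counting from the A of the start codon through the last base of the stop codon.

Reverse complement (5'→3'): TTCTATACGCAAGGGTCAAGCGTAGATCATGAATGGTCACATCTACTTCCACATTGGTGATAATCCCTCT
Frame +1: AGA GGG ATT ATC ACC AAT GTG GAA GTA GAT GTG ACC ATT CAT GAT CTA CGC TTG ACC CTT GCG TAT AGA — no ATG→stop ORF.
Frame +2: GAG GGA TTA TCA CCA ATG TGG AAG TAG ATG TGA CCA TTC ATG ATC TAC GCT TGA CCC TTG CGT ATA GAA — ATG at 17, stop TAG at 26 → 12 nt; ATG at 29, stop TGA at 32 → 6 nt; ATG at 41, stop TGA at 53 → 15 nt.
Frame +3: AGG GAT TAT CAC CAA TGT GGA AGT AGA TGT GAC CAT TCA TGA TCT ACG CTT GAC CCT TGC GTA TAG — no ATG→stop ORF.
Frame -1: TTC TAT ACG CAA GGG TCA AGC GTA GAT CAT GAA TGG TCA CAT CTA CTT CCA CAT TGG TGA TAA TCC CTC — no ATG→stop ORF.
Frame -2: TCT ATA CGC AAG GGT CAA GCG TAG ATC ATG AAT GGT CAC ATC TAC TTC CAC ATT GGT GAT AAT CCC TCT — no ATG→stop ORF.
Frame -3: CTA TAC GCA AGG GTC AAG CGT AGA TCA TGA ATG GTC ACA TCT ACT TCC ACA TTG GTG ATA ATC CCT — no ATG→stop ORF.
Longest: frame +2, positions 41–55, 15 nt = 5 codons = 4 aa. → 15 nucleotides.

15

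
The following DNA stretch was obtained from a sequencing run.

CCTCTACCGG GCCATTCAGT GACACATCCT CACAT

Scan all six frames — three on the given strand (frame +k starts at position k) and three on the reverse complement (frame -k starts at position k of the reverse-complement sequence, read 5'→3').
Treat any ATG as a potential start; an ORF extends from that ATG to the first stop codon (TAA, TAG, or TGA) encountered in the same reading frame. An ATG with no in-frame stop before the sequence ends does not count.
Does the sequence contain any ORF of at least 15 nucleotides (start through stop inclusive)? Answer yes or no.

no

Reverse complement (5'→3'): ATGTGAGGATGTGTCACTGAATGGCCCGGTAGAGG
Frame +1: CCT CTA CCG GGC CAT TCA GTG ACA CAT CCT CAC — no ATG→stop ORF.
Frame +2: CTC TAC CGG GCC ATT CAG TGA CAC ATC CTC ACA — no ATG→stop ORF.
Frame +3: TCT ACC GGG CCA TTC AGT GAC ACA TCC TCA CAT — no ATG→stop ORF.
Frame -1: ATG TGA GGA TGT GTC ACT GAA TGG CCC GGT AGA — ATG at 1, stop TGA at 4 → 6 nt.
Frame -2: TGT GAG GAT GTG TCA CTG AAT GGC CCG GTA GAG — no ATG→stop ORF.
Frame -3: GTG AGG ATG TGT CAC TGA ATG GCC CGG TAG AGG — ATG at 9, stop TGA at 18 → 12 nt; ATG at 21, stop TAG at 30 → 12 nt.
Largest ORF found is 12 nucleotides < 15, so no.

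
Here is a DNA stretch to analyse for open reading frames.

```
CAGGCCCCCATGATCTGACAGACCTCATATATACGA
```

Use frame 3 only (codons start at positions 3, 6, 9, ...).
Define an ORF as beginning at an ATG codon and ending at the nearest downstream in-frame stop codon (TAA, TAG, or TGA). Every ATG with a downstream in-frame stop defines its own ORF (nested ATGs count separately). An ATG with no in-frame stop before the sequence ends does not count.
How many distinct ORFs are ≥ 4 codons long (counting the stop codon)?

Frame 3: GGC CCC CAT GAT CTG ACA GAC CTC ATA TAT ACG — no ATG→stop ORF.
No ORF reaches 4 codons. Count = 0.

0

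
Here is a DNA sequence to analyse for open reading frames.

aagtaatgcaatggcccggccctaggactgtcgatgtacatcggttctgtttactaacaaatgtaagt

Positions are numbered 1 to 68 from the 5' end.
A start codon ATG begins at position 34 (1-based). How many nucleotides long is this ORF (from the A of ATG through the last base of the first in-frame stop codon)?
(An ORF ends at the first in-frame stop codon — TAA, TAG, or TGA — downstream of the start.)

24

Codons from position 34: ATG (34–36), TAC (37–39), ATC (40–42), GGT (43–45), TCT (46–48), GTT (49–51), TAC (52–54), TAA (55–57).
TAA is the first in-frame stop; ORF spans 34–57, 24 nucleotides.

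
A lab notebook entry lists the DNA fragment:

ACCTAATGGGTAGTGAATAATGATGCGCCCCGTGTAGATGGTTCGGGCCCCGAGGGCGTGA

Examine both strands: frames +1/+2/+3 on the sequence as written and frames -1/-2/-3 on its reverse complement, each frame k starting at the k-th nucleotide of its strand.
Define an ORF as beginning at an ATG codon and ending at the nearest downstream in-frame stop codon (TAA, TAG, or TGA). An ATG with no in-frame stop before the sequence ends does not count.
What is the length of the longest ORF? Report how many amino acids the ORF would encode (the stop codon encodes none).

7

Reverse complement (5'→3'): TCACGCCCTCGGGGCCCGAACCATCTACACGGGGCGCATCATTATTCACTACCCATTAGGT
Frame +1: ACC TAA TGG GTA GTG AAT AAT GAT GCG CCC CGT GTA GAT GGT TCG GGC CCC GAG GGC GTG — no ATG→stop ORF.
Frame +2: CCT AAT GGG TAG TGA ATA ATG ATG CGC CCC GTG TAG ATG GTT CGG GCC CCG AGG GCG TGA — ATG at 20, stop TAG at 35 → 18 nt; ATG at 23, stop TAG at 35 → 15 nt; ATG at 38, stop TGA at 59 → 24 nt.
Frame +3: CTA ATG GGT AGT GAA TAA TGA TGC GCC CCG TGT AGA TGG TTC GGG CCC CGA GGG CGT — ATG at 6, stop TAA at 18 → 15 nt.
Frame -1: TCA CGC CCT CGG GGC CCG AAC CAT CTA CAC GGG GCG CAT CAT TAT TCA CTA CCC ATT AGG — no ATG→stop ORF.
Frame -2: CAC GCC CTC GGG GCC CGA ACC ATC TAC ACG GGG CGC ATC ATT ATT CAC TAC CCA TTA GGT — no ATG→stop ORF.
Frame -3: ACG CCC TCG GGG CCC GAA CCA TCT ACA CGG GGC GCA TCA TTA TTC ACT ACC CAT TAG — no ATG→stop ORF.
Longest: frame +2, positions 38–61, 24 nt = 8 codons = 7 aa. → 7 amino acids.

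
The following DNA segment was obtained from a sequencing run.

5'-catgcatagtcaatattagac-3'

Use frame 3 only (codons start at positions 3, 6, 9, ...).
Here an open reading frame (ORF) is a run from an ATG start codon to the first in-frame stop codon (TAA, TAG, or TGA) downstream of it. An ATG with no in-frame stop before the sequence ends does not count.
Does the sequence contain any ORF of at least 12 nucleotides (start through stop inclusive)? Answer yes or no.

no

Frame 3: TGC ATA GTC AAT ATT AGA — no ATG→stop ORF.
Largest ORF found is 0 nucleotides < 12, so no.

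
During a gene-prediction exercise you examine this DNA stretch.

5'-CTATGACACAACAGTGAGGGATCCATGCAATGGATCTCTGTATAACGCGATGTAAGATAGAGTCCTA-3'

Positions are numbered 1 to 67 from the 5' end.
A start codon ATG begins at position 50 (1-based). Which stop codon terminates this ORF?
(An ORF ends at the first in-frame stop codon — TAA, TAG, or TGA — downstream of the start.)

Codons from position 50: ATG (50–52), TAA (53–55).
The first in-frame stop codon is TAA.

TAA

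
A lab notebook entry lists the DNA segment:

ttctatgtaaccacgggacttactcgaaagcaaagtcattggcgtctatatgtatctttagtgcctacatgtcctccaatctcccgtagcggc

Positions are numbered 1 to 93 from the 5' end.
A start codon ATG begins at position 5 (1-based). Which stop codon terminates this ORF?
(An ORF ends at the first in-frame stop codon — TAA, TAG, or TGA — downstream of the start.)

Codons from position 5: ATG (5–7), TAA (8–10).
The first in-frame stop codon is TAA.

TAA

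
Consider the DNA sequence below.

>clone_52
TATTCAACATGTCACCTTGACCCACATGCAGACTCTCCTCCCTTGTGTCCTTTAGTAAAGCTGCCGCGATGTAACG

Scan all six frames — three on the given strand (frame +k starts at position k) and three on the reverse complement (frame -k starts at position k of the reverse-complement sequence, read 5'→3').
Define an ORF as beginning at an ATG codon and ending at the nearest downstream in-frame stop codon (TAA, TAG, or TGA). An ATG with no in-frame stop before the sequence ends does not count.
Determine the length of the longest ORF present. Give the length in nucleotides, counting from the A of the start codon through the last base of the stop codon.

Reverse complement (5'→3'): CGTTACATCGCGGCAGCTTTACTAAAGGACACAAGGGAGGAGAGTCTGCATGTGGGTCAAGGTGACATGTTGAATA
Frame +1: TAT TCA ACA TGT CAC CTT GAC CCA CAT GCA GAC TCT CCT CCC TTG TGT CCT TTA GTA AAG CTG CCG CGA TGT AAC — no ATG→stop ORF.
Frame +2: ATT CAA CAT GTC ACC TTG ACC CAC ATG CAG ACT CTC CTC CCT TGT GTC CTT TAG TAA AGC TGC CGC GAT GTA ACG — ATG at 26, stop TAG at 53 → 30 nt.
Frame +3: TTC AAC ATG TCA CCT TGA CCC ACA TGC AGA CTC TCC TCC CTT GTG TCC TTT AGT AAA GCT GCC GCG ATG TAA — ATG at 9, stop TGA at 18 → 12 nt; ATG at 69, stop TAA at 72 → 6 nt.
Frame -1: CGT TAC ATC GCG GCA GCT TTA CTA AAG GAC ACA AGG GAG GAG AGT CTG CAT GTG GGT CAA GGT GAC ATG TTG AAT — no ATG→stop ORF.
Frame -2: GTT ACA TCG CGG CAG CTT TAC TAA AGG ACA CAA GGG AGG AGA GTC TGC ATG TGG GTC AAG GTG ACA TGT TGA ATA — ATG at 50, stop TGA at 71 → 24 nt.
Frame -3: TTA CAT CGC GGC AGC TTT ACT AAA GGA CAC AAG GGA GGA GAG TCT GCA TGT GGG TCA AGG TGA CAT GTT GAA — no ATG→stop ORF.
Longest: frame +2, positions 26–55, 30 nt = 10 codons = 9 aa. → 30 nucleotides.

30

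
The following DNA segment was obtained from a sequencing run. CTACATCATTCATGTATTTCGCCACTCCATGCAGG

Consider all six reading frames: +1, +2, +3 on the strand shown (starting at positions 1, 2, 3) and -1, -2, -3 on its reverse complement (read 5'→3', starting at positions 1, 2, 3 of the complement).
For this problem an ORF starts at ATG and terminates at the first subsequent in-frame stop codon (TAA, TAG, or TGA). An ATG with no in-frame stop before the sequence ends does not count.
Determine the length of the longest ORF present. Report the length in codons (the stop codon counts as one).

7

Reverse complement (5'→3'): CCTGCATGGAGTGGCGAAATACATGAATGATGTAG
Frame +1: CTA CAT CAT TCA TGT ATT TCG CCA CTC CAT GCA — no ATG→stop ORF.
Frame +2: TAC ATC ATT CAT GTA TTT CGC CAC TCC ATG CAG — no ATG→stop ORF.
Frame +3: ACA TCA TTC ATG TAT TTC GCC ACT CCA TGC AGG — no ATG→stop ORF.
Frame -1: CCT GCA TGG AGT GGC GAA ATA CAT GAA TGA TGT — no ATG→stop ORF.
Frame -2: CTG CAT GGA GTG GCG AAA TAC ATG AAT GAT GTA — no ATG→stop ORF.
Frame -3: TGC ATG GAG TGG CGA AAT ACA TGA ATG ATG TAG — ATG at 6, stop TGA at 24 → 21 nt; ATG at 27, stop TAG at 33 → 9 nt; ATG at 30, stop TAG at 33 → 6 nt.
Longest: frame -3, positions 6–26, 21 nt = 7 codons = 6 aa. → 7 codons.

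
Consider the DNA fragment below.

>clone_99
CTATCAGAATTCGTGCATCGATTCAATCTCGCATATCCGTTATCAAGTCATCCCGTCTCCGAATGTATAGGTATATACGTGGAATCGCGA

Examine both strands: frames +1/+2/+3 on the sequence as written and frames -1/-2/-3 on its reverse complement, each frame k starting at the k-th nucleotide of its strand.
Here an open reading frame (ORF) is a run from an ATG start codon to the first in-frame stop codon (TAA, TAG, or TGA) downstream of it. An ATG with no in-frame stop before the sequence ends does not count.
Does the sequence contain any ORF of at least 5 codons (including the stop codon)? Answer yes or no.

Reverse complement (5'→3'): TCGCGATTCCACGTATATACCTATACATTCGGAGACGGGATGACTTGATAACGGATATGCGAGATTGAATCGATGCACGAATTCTGATAG
Frame +1: CTA TCA GAA TTC GTG CAT CGA TTC AAT CTC GCA TAT CCG TTA TCA AGT CAT CCC GTC TCC GAA TGT ATA GGT ATA TAC GTG GAA TCG CGA — no ATG→stop ORF.
Frame +2: TAT CAG AAT TCG TGC ATC GAT TCA ATC TCG CAT ATC CGT TAT CAA GTC ATC CCG TCT CCG AAT GTA TAG GTA TAT ACG TGG AAT CGC — no ATG→stop ORF.
Frame +3: ATC AGA ATT CGT GCA TCG ATT CAA TCT CGC ATA TCC GTT ATC AAG TCA TCC CGT CTC CGA ATG TAT AGG TAT ATA CGT GGA ATC GCG — no ATG→stop ORF.
Frame -1: TCG CGA TTC CAC GTA TAT ACC TAT ACA TTC GGA GAC GGG ATG ACT TGA TAA CGG ATA TGC GAG ATT GAA TCG ATG CAC GAA TTC TGA TAG — ATG at 40, stop TGA at 46 → 9 nt; ATG at 73, stop TGA at 85 → 15 nt.
Frame -2: CGC GAT TCC ACG TAT ATA CCT ATA CAT TCG GAG ACG GGA TGA CTT GAT AAC GGA TAT GCG AGA TTG AAT CGA TGC ACG AAT TCT GAT — no ATG→stop ORF.
Frame -3: GCG ATT CCA CGT ATA TAC CTA TAC ATT CGG AGA CGG GAT GAC TTG ATA ACG GAT ATG CGA GAT TGA ATC GAT GCA CGA ATT CTG ATA — ATG at 57, stop TGA at 66 → 12 nt.
Frame -1 has an ORF of 5 codons (positions 73–87) ≥ 5, so yes.

yes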